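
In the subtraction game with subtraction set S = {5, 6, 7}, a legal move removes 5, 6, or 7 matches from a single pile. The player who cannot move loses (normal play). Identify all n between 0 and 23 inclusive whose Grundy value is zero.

n :  0  1  2  3  4  5  6  7  8  9 10 11 12 13 14 15 16 17 18 19 20 21 22 23
G :  0  0  0  0  0  1  1  1  1  1  2  2  0  0  0  0  0  1  1  1  1  1  2  2
P-positions are exactly the n with G(n) = 0.

0, 1, 2, 3, 4, 12, 13, 14, 15, 16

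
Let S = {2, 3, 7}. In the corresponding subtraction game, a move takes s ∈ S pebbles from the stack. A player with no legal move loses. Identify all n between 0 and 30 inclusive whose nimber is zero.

n :  0  1  2  3  4  5  6  7  8  9 10 11 12 13 14 15 16 17 18 19 20 21 22 23 24 25 26 27 28 29 30
G :  0  0  1  1  2  0  0  1  1  2  0  0  1  1  2  0  0  1  1  2  0  0  1  1  2  0  0  1  1  2  0
P-positions are exactly the n with G(n) = 0.

0, 1, 5, 6, 10, 11, 15, 16, 20, 21, 25, 26, 30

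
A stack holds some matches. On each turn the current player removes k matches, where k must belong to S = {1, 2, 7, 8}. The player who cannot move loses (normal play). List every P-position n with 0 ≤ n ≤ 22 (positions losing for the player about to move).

0, 3, 6, 9, 12, 15, 18, 21

G(0) = 0
G(1) = mex{0} = 1
G(2) = mex{1,0} = 2
G(3) = mex{2,1} = 0
G(4) = mex{0,2} = 1
G(5) = mex{1,0} = 2
G(6) = mex{2,1} = 0
G(7) = mex{0,2,0} = 1
G(8) = mex{1,0,1,0} = 2
G(9) = mex{2,1,2,1} = 0
G(10) = mex{0,2,0,2} = 1
G(11) = mex{1,0,1,0} = 2
G(12) = mex{2,1,2,1} = 0
G(13) = mex{0,2,0,2} = 1
G(14) = mex{1,0,1,0} = 2
G(15) = mex{2,1,2,1} = 0
G(16) = mex{0,2,0,2} = 1
G(17) = mex{1,0,1,0} = 2
G(18) = mex{2,1,2,1} = 0
G(19) = mex{0,2,0,2} = 1
G(20) = mex{1,0,1,0} = 2
G(21) = mex{2,1,2,1} = 0
G(22) = mex{0,2,0,2} = 1
P-positions are exactly the n with G(n) = 0.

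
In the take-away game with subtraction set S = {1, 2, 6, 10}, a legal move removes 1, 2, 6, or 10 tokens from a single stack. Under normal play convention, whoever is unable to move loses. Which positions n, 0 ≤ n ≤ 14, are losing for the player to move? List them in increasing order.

G(0) = 0
G(1) = mex{0} = 1
G(2) = mex{1,0} = 2
G(3) = mex{2,1} = 0
G(4) = mex{0,2} = 1
G(5) = mex{1,0} = 2
G(6) = mex{2,1,0} = 3
G(7) = mex{3,2,1} = 0
G(8) = mex{0,3,2} = 1
G(9) = mex{1,0,0} = 2
G(10) = mex{2,1,1,0} = 3
G(11) = mex{3,2,2,1} = 0
G(12) = mex{0,3,3,2} = 1
G(13) = mex{1,0,0,0} = 2
G(14) = mex{2,1,1,1} = 0
P-positions are exactly the n with G(n) = 0.

0, 3, 7, 11, 14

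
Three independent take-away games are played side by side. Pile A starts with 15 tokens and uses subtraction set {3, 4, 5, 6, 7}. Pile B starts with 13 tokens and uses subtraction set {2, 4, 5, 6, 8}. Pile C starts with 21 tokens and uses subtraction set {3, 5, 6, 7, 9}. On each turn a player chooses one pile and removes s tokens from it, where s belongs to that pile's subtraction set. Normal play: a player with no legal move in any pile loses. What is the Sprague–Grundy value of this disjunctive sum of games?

Pile A, S = {3, 4, 5, 6, 7}:
n :  0  1  2  3  4  5  6  7  8  9 10 11 12 13 14 15
G :  0  0  0  1  1  1  2  2  2  3  0  0  0  1  1  1
G_A(15) = 1.
Pile B, S = {2, 4, 5, 6, 8}:
n :  0  1  2  3  4  5  6  7  8  9 10 11 12 13
G :  0  0  1  1  2  2  3  3  4  4  0  0  1  1
G_B(13) = 1.
Pile C, S = {3, 5, 6, 7, 9}:
G(0) = 0
G(1) = mex{} = 0
G(2) = mex{} = 0
G(3) = mex{0} = 1
G(4) = mex{0} = 1
G(5) = mex{0,0} = 1
G(6) = mex{1,0,0} = 2
G(7) = mex{1,0,0,0} = 2
G(8) = mex{1,1,0,0} = 2
G(9) = mex{2,1,1,0,0} = 3
G(10) = mex{2,1,1,1,0} = 3
G(11) = mex{2,2,1,1,0} = 3
G(12) = mex{3,2,2,1,1} = 0
G(13) = mex{3,2,2,2,1} = 0
G(14) = mex{3,3,2,2,1} = 0
G(15) = mex{0,3,3,2,2} = 1
G(16) = mex{0,3,3,3,2} = 1
G(17) = mex{0,0,3,3,2} = 1
G(18) = mex{1,0,0,3,3} = 2
G(19) = mex{1,0,0,0,3} = 2
G(20) = mex{1,1,0,0,3} = 2
G(21) = mex{2,1,1,0,0} = 3
G_C(21) = 3.
Combined Grundy value = 1 ⊕ 1 ⊕ 3 = 3.

3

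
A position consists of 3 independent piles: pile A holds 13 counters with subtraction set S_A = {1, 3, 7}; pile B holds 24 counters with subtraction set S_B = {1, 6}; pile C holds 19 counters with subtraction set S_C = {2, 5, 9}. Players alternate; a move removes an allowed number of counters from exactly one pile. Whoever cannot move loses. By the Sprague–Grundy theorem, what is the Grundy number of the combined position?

Pile A, S = {1, 3, 7}:
n :  0  1  2  3  4  5  6  7  8  9 10 11 12 13
G :  0  1  0  1  0  1  0  1  0  1  0  1  0  1
G_A(13) = 1.
Pile B, S = {1, 6}:
n :  0  1  2  3  4  5  6  7  8  9 10 11 12 13 14 15 16 17 18 19 20 21 22 23 24
G :  0  1  0  1  0  1  2  0  1  0  1  0  1  2  0  1  0  1  0  1  2  0  1  0  1
G_B(24) = 1.
Pile C, S = {2, 5, 9}:
n :  0  1  2  3  4  5  6  7  8  9 10 11 12 13 14 15 16 17 18 19
G :  0  0  1  1  0  2  1  0  0  1  1  0  2  1  0  0  1  1  0  2
G_C(19) = 2.
Combined Grundy value = 1 ⊕ 1 ⊕ 2 = 2.

2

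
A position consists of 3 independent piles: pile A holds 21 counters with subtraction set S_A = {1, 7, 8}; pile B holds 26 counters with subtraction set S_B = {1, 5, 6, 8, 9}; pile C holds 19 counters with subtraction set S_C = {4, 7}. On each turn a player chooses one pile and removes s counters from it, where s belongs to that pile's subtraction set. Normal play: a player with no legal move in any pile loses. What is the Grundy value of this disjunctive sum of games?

Pile A, S = {1, 7, 8}:
n :  0  1  2  3  4  5  6  7  8  9 10 11 12 13 14 15 16 17 18 19 20 21
G :  0  1  0  1  0  1  0  1  2  3  2  3  2  3  2  0  1  0  1  0  1  0
G_A(21) = 0.
Pile B, S = {1, 5, 6, 8, 9}:
n :  0  1  2  3  4  5  6  7  8  9 10 11 12 13 14 15 16 17 18 19 20 21 22 23 24 25 26
G :  0  1  0  1  0  1  2  3  2  3  2  3  4  5  0  1  0  1  0  1  2  3  2  3  2  3  4
G_B(26) = 4.
Pile C, S = {4, 7}:
G(0) = 0
G(1) = mex{} = 0
G(2) = mex{} = 0
G(3) = mex{} = 0
G(4) = mex{0} = 1
G(5) = mex{0} = 1
G(6) = mex{0} = 1
G(7) = mex{0,0} = 1
G(8) = mex{1,0} = 2
G(9) = mex{1,0} = 2
G(10) = mex{1,0} = 2
G(11) = mex{1,1} = 0
G(12) = mex{2,1} = 0
G(13) = mex{2,1} = 0
G(14) = mex{2,1} = 0
G(15) = mex{0,2} = 1
G(16) = mex{0,2} = 1
G(17) = mex{0,2} = 1
G(18) = mex{0,0} = 1
G(19) = mex{1,0} = 2
G_C(19) = 2.
Combined Grundy value = 0 ⊕ 4 ⊕ 2 = 6.

6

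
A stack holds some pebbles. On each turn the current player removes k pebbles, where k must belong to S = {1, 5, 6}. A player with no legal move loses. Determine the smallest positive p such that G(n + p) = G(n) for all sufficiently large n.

11

G(0) = 0
G(1) = mex{0} = 1
G(2) = mex{1} = 0
G(3) = mex{0} = 1
G(4) = mex{1} = 0
G(5) = mex{0,0} = 1
G(6) = mex{1,1,0} = 2
G(7) = mex{2,0,1} = 3
G(8) = mex{3,1,0} = 2
G(9) = mex{2,0,1} = 3
G(10) = mex{3,1,0} = 2
G(11) = mex{2,2,1} = 0
G(12) = mex{0,3,2} = 1
G(13) = mex{1,2,3} = 0
G(14) = mex{0,3,2} = 1
G(15) = mex{1,2,3} = 0
G(16) = mex{0,0,2} = 1
G(17) = mex{1,1,0} = 2
G(18) = mex{2,0,1} = 3
G(19) = mex{3,1,0} = 2
G(20) = mex{2,0,1} = 3
G(21) = mex{3,1,0} = 2
G(22) = mex{2,2,1} = 0
G(23) = mex{0,3,2} = 1
G(n+11) = G(n) holds for n = 0,…,5 (a full window of length max(S) = 6), so the sequence is purely periodic with period 11.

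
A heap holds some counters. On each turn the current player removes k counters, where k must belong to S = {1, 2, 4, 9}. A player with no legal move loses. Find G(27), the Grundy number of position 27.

G(0) = 0
G(1) = mex{0} = 1
G(2) = mex{1,0} = 2
G(3) = mex{2,1} = 0
G(4) = mex{0,2,0} = 1
G(5) = mex{1,0,1} = 2
G(6) = mex{2,1,2} = 0
G(7) = mex{0,2,0} = 1
G(8) = mex{1,0,1} = 2
G(9) = mex{2,1,2,0} = 3
G(10) = mex{3,2,0,1} = 4
G(11) = mex{4,3,1,2} = 0
G(12) = mex{0,4,2,0} = 1
G(13) = mex{1,0,3,1} = 2
G(14) = mex{2,1,4,2} = 0
G(15) = mex{0,2,0,0} = 1
G(16) = mex{1,0,1,1} = 2
G(17) = mex{2,1,2,2} = 0
G(18) = mex{0,2,0,3} = 1
G(19) = mex{1,0,1,4} = 2
G(20) = mex{2,1,2,0} = 3
G(21) = mex{3,2,0,1} = 4
G(22) = mex{4,3,1,2} = 0
G(23) = mex{0,4,2,0} = 1
G(24) = mex{1,0,3,1} = 2
G(25) = mex{2,1,4,2} = 0
G(26) = mex{0,2,0,0} = 1
G(27) = mex{1,0,1,1} = 2

2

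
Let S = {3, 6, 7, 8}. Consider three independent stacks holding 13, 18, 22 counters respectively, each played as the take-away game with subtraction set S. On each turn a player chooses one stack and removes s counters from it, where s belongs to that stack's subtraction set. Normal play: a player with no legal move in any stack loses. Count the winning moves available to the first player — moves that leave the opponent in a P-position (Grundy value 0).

All stacks use S = {3, 6, 7, 8}:
G(0) = 0
G(1) = mex{} = 0
G(2) = mex{} = 0
G(3) = mex{0} = 1
G(4) = mex{0} = 1
G(5) = mex{0} = 1
G(6) = mex{1,0} = 2
G(7) = mex{1,0,0} = 2
G(8) = mex{1,0,0,0} = 2
G(9) = mex{2,1,0,0} = 3
G(10) = mex{2,1,1,0} = 3
G(11) = mex{2,1,1,1} = 0
G(12) = mex{3,2,1,1} = 0
G(13) = mex{3,2,2,1} = 0
G(14) = mex{0,2,2,2} = 1
G(15) = mex{0,3,2,2} = 1
G(16) = mex{0,3,3,2} = 1
G(17) = mex{1,0,3,3} = 2
G(18) = mex{1,0,0,3} = 2
G(19) = mex{1,0,0,0} = 2
G(20) = mex{2,1,0,0} = 3
G(21) = mex{2,1,1,0} = 3
G(22) = mex{2,1,1,1} = 0
Stack A: G(13) = 0.
Stack B: G(18) = 2.
Stack C: G(22) = 0.
Combined Grundy value = 0 ⊕ 2 ⊕ 0 = 2.
A winning move leaves total XOR = 0, i.e. changes one component's Grundy value g to g ⊕ X where X is the current total.
Stack A: need g' = 0⊕2 = 2. Options: 13−3→G=3, 13−6→G=2, 13−7→G=2, 13−8→G=1. Hits: 2.
Stack B: need g' = 2⊕2 = 0. Options: 18−3→G=1, 18−6→G=0, 18−7→G=0, 18−8→G=3. Hits: 2.
Stack C: need g' = 0⊕2 = 2. Options: 22−3→G=2, 22−6→G=1, 22−7→G=1, 22−8→G=1. Hits: 1.

5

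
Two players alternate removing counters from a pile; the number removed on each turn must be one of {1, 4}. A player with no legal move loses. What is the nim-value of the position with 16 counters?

n :  0  1  2  3  4  5  6  7  8  9 10 11 12 13 14 15 16
G :  0  1  0  1  2  0  1  0  1  2  0  1  0  1  2  0  1

1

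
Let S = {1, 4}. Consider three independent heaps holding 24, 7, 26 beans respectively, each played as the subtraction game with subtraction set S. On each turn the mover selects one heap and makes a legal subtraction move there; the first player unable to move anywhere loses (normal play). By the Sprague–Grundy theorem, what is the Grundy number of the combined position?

3

All heaps use S = {1, 4}:
G(0) = 0
G(1) = mex{0} = 1
G(2) = mex{1} = 0
G(3) = mex{0} = 1
G(4) = mex{1,0} = 2
G(5) = mex{2,1} = 0
G(6) = mex{0,0} = 1
G(7) = mex{1,1} = 0
G(8) = mex{0,2} = 1
G(9) = mex{1,0} = 2
G(10) = mex{2,1} = 0
G(11) = mex{0,0} = 1
G(12) = mex{1,1} = 0
G(13) = mex{0,2} = 1
G(14) = mex{1,0} = 2
G(15) = mex{2,1} = 0
G(16) = mex{0,0} = 1
G(17) = mex{1,1} = 0
G(18) = mex{0,2} = 1
G(19) = mex{1,0} = 2
G(20) = mex{2,1} = 0
G(21) = mex{0,0} = 1
G(22) = mex{1,1} = 0
G(23) = mex{0,2} = 1
G(24) = mex{1,0} = 2
G(25) = mex{2,1} = 0
G(26) = mex{0,0} = 1
Heap A: G(24) = 2.
Heap B: G(7) = 0.
Heap C: G(26) = 1.
Combined Grundy value = 2 ⊕ 0 ⊕ 1 = 3.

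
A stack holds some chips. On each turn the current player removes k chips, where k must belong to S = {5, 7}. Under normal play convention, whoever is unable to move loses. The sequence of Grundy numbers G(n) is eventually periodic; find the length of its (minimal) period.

n :  0  1  2  3  4  5  6  7  8  9 10 11 12 13 14 15 16 17 18 19 20 21 22 23 24 25
G :  0  0  0  0  0  1  1  1  1  1  2  2  0  0  0  0  0  1  1  1  1  1  2  2  0  0
G(n+12) = G(n) holds for n = 0,…,6 (a full window of length max(S) = 7), so the sequence is purely periodic with period 12.

12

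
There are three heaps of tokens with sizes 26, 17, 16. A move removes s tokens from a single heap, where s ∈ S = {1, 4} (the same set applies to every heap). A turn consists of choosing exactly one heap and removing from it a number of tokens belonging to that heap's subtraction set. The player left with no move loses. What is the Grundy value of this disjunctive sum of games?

All heaps use S = {1, 4}:
n :  0  1  2  3  4  5  6  7  8  9 10 11 12 13 14 15 16 17 18 19 20 21 22 23 24 25 26
G :  0  1  0  1  2  0  1  0  1  2  0  1  0  1  2  0  1  0  1  2  0  1  0  1  2  0  1
Heap A: G(26) = 1.
Heap B: G(17) = 0.
Heap C: G(16) = 1.
Combined Grundy value = 1 ⊕ 0 ⊕ 1 = 0.

0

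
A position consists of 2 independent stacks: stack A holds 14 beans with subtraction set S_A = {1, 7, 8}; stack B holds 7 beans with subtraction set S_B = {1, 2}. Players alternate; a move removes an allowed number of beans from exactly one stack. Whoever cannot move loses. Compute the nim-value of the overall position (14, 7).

Stack A, S = {1, 7, 8}:
n :  0  1  2  3  4  5  6  7  8  9 10 11 12 13 14
G :  0  1  0  1  0  1  0  1  2  3  2  3  2  3  2
G_A(14) = 2.
Stack B, S = {1, 2}:
n : 0 1 2 3 4 5 6 7
G : 0 1 2 0 1 2 0 1
G_B(7) = 1.
Combined Grundy value = 2 ⊕ 1 = 3.

3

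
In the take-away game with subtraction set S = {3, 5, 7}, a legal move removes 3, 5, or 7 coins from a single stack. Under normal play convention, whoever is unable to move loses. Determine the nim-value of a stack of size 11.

G(0) = 0
G(1) = mex{} = 0
G(2) = mex{} = 0
G(3) = mex{0} = 1
G(4) = mex{0} = 1
G(5) = mex{0,0} = 1
G(6) = mex{1,0} = 2
G(7) = mex{1,0,0} = 2
G(8) = mex{1,1,0} = 2
G(9) = mex{2,1,0} = 3
G(10) = mex{2,1,1} = 0
G(11) = mex{2,2,1} = 0

0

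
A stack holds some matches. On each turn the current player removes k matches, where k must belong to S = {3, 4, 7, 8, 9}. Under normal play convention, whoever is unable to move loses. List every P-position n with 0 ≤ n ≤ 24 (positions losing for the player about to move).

n :  0  1  2  3  4  5  6  7  8  9 10 11 12 13 14 15 16 17 18 19 20 21 22 23 24
G :  0  0  0  1  1  1  2  2  2  3  3  3  0  0  0  1  1  1  2  2  2  3  3  3  0
P-positions are exactly the n with G(n) = 0.

0, 1, 2, 12, 13, 14, 24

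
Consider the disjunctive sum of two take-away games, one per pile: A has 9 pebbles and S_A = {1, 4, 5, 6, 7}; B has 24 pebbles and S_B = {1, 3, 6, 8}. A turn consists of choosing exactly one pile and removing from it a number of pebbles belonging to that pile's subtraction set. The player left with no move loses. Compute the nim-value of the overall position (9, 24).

Pile A, S = {1, 4, 5, 6, 7}:
G(0) = 0
G(1) = mex{0} = 1
G(2) = mex{1} = 0
G(3) = mex{0} = 1
G(4) = mex{1,0} = 2
G(5) = mex{2,1,0} = 3
G(6) = mex{3,0,1,0} = 2
G(7) = mex{2,1,0,1,0} = 3
G(8) = mex{3,2,1,0,1} = 4
G(9) = mex{4,3,2,1,0} = 5
G_A(9) = 5.
Pile B, S = {1, 3, 6, 8}:
n :  0  1  2  3  4  5  6  7  8  9 10 11 12 13 14 15 16 17 18 19 20 21 22 23 24
G :  0  1  0  1  0  1  2  3  2  0  1  0  1  0  1  2  3  2  0  1  0  1  0  1  2
G_B(24) = 2.
Combined Grundy value = 5 ⊕ 2 = 7.

7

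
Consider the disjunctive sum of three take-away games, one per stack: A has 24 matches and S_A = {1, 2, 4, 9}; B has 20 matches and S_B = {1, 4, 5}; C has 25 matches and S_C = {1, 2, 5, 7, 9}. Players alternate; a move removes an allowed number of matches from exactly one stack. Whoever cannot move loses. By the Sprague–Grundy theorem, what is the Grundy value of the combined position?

Stack A, S = {1, 2, 4, 9}:
n :  0  1  2  3  4  5  6  7  8  9 10 11 12 13 14 15 16 17 18 19 20 21 22 23 24
G :  0  1  2  0  1  2  0  1  2  3  4  0  1  2  0  1  2  0  1  2  3  4  0  1  2
G_A(24) = 2.
Stack B, S = {1, 4, 5}:
G(0) = 0
G(1) = mex{0} = 1
G(2) = mex{1} = 0
G(3) = mex{0} = 1
G(4) = mex{1,0} = 2
G(5) = mex{2,1,0} = 3
G(6) = mex{3,0,1} = 2
G(7) = mex{2,1,0} = 3
G(8) = mex{3,2,1} = 0
G(9) = mex{0,3,2} = 1
G(10) = mex{1,2,3} = 0
G(11) = mex{0,3,2} = 1
G(12) = mex{1,0,3} = 2
G(13) = mex{2,1,0} = 3
G(14) = mex{3,0,1} = 2
G(15) = mex{2,1,0} = 3
G(16) = mex{3,2,1} = 0
G(17) = mex{0,3,2} = 1
G(18) = mex{1,2,3} = 0
G(19) = mex{0,3,2} = 1
G(20) = mex{1,0,3} = 2
G_B(20) = 2.
Stack C, S = {1, 2, 5, 7, 9}:
G(0) = 0
G(1) = mex{0} = 1
G(2) = mex{1,0} = 2
G(3) = mex{2,1} = 0
G(4) = mex{0,2} = 1
G(5) = mex{1,0,0} = 2
G(6) = mex{2,1,1} = 0
G(7) = mex{0,2,2,0} = 1
G(8) = mex{1,0,0,1} = 2
G(9) = mex{2,1,1,2,0} = 3
G(10) = mex{3,2,2,0,1} = 4
G(11) = mex{4,3,0,1,2} = 5
G(12) = mex{5,4,1,2,0} = 3
G(13) = mex{3,5,2,0,1} = 4
G(14) = mex{4,3,3,1,2} = 0
G(15) = mex{0,4,4,2,0} = 1
G(16) = mex{1,0,5,3,1} = 2
G(17) = mex{2,1,3,4,2} = 0
G(18) = mex{0,2,4,5,3} = 1
G(19) = mex{1,0,0,3,4} = 2
G(20) = mex{2,1,1,4,5} = 0
G(21) = mex{0,2,2,0,3} = 1
G(22) = mex{1,0,0,1,4} = 2
G(23) = mex{2,1,1,2,0} = 3
G(24) = mex{3,2,2,0,1} = 4
G(25) = mex{4,3,0,1,2} = 5
G_C(25) = 5.
Combined Grundy value = 2 ⊕ 2 ⊕ 5 = 5.

5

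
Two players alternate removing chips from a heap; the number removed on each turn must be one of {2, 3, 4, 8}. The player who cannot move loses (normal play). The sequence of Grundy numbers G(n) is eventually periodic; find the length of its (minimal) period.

6

G(0) = 0
G(1) = mex{} = 0
G(2) = mex{0} = 1
G(3) = mex{0,0} = 1
G(4) = mex{1,0,0} = 2
G(5) = mex{1,1,0} = 2
G(6) = mex{2,1,1} = 0
G(7) = mex{2,2,1} = 0
G(8) = mex{0,2,2,0} = 1
G(9) = mex{0,0,2,0} = 1
G(10) = mex{1,0,0,1} = 2
G(11) = mex{1,1,0,1} = 2
G(12) = mex{2,1,1,2} = 0
G(13) = mex{2,2,1,2} = 0
G(14) = mex{0,2,2,0} = 1
G(15) = mex{0,0,2,0} = 1
G(n+6) = G(n) holds for n = 0,…,7 (a full window of length max(S) = 8), so the sequence is purely periodic with period 6.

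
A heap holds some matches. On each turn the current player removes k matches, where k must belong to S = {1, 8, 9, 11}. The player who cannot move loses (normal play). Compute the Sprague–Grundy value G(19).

1

G(0) = 0
G(1) = mex{0} = 1
G(2) = mex{1} = 0
G(3) = mex{0} = 1
G(4) = mex{1} = 0
G(5) = mex{0} = 1
G(6) = mex{1} = 0
G(7) = mex{0} = 1
G(8) = mex{1,0} = 2
G(9) = mex{2,1,0} = 3
G(10) = mex{3,0,1} = 2
G(11) = mex{2,1,0,0} = 3
G(12) = mex{3,0,1,1} = 2
G(13) = mex{2,1,0,0} = 3
G(14) = mex{3,0,1,1} = 2
G(15) = mex{2,1,0,0} = 3
G(16) = mex{3,2,1,1} = 0
G(17) = mex{0,3,2,0} = 1
G(18) = mex{1,2,3,1} = 0
G(19) = mex{0,3,2,2} = 1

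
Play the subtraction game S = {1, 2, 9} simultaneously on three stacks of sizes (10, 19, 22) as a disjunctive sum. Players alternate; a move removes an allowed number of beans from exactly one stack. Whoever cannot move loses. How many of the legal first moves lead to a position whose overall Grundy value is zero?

All stacks use S = {1, 2, 9}:
n :  0  1  2  3  4  5  6  7  8  9 10 11 12 13 14 15 16 17 18 19 20 21 22
G :  0  1  2  0  1  2  0  1  2  3  0  1  2  0  1  2  0  1  2  3  0  1  2
Stack A: G(10) = 0.
Stack B: G(19) = 3.
Stack C: G(22) = 2.
Combined Grundy value = 0 ⊕ 3 ⊕ 2 = 1.
A winning move leaves total XOR = 0, i.e. changes one component's Grundy value g to g ⊕ X where X is the current total.
Stack A: need g' = 0⊕1 = 1. Options: 10−1→G=3, 10−2→G=2, 10−9→G=1. Hits: 1.
Stack B: need g' = 3⊕1 = 2. Options: 19−1→G=2, 19−2→G=1, 19−9→G=0. Hits: 1.
Stack C: need g' = 2⊕1 = 3. Options: 22−1→G=1, 22−2→G=0, 22−9→G=0. Hits: 0.

2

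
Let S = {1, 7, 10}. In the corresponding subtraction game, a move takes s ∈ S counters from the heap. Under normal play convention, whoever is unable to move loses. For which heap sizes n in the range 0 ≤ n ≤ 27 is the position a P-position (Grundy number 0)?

G(0) = 0
G(1) = mex{0} = 1
G(2) = mex{1} = 0
G(3) = mex{0} = 1
G(4) = mex{1} = 0
G(5) = mex{0} = 1
G(6) = mex{1} = 0
G(7) = mex{0,0} = 1
G(8) = mex{1,1} = 0
G(9) = mex{0,0} = 1
G(10) = mex{1,1,0} = 2
G(11) = mex{2,0,1} = 3
G(12) = mex{3,1,0} = 2
G(13) = mex{2,0,1} = 3
G(14) = mex{3,1,0} = 2
G(15) = mex{2,0,1} = 3
G(16) = mex{3,1,0} = 2
G(17) = mex{2,2,1} = 0
G(18) = mex{0,3,0} = 1
G(19) = mex{1,2,1} = 0
G(20) = mex{0,3,2} = 1
G(21) = mex{1,2,3} = 0
G(22) = mex{0,3,2} = 1
G(23) = mex{1,2,3} = 0
G(24) = mex{0,0,2} = 1
G(25) = mex{1,1,3} = 0
G(26) = mex{0,0,2} = 1
G(27) = mex{1,1,0} = 2
P-positions are exactly the n with G(n) = 0.

0, 2, 4, 6, 8, 17, 19, 21, 23, 25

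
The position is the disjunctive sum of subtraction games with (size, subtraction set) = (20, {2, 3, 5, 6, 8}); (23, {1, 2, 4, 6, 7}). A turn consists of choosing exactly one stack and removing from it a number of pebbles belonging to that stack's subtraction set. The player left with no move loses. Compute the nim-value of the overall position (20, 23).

4

Stack A, S = {2, 3, 5, 6, 8}:
n :  0  1  2  3  4  5  6  7  8  9 10 11 12 13 14 15 16 17 18 19 20
G :  0  0  1  1  2  2  3  3  4  4  0  0  1  1  2  2  3  3  4  4  0
G_A(20) = 0.
Stack B, S = {1, 2, 4, 6, 7}:
n :  0  1  2  3  4  5  6  7  8  9 10 11 12 13 14 15 16 17 18 19 20 21 22 23
G :  0  1  2  0  1  2  3  4  0  1  2  0  1  2  3  4  0  1  2  0  1  2  3  4
G_B(23) = 4.
Combined Grundy value = 0 ⊕ 4 = 4.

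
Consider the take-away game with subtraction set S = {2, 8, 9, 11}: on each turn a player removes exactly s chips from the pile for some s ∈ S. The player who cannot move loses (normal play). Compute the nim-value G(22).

G(0) = 0
G(1) = mex{} = 0
G(2) = mex{0} = 1
G(3) = mex{0} = 1
G(4) = mex{1} = 0
G(5) = mex{1} = 0
G(6) = mex{0} = 1
G(7) = mex{0} = 1
G(8) = mex{1,0} = 2
G(9) = mex{1,0,0} = 2
G(10) = mex{2,1,0} = 3
G(11) = mex{2,1,1,0} = 3
G(12) = mex{3,0,1,0} = 2
G(13) = mex{3,0,0,1} = 2
G(14) = mex{2,1,0,1} = 3
G(15) = mex{2,1,1,0} = 3
G(16) = mex{3,2,1,0} = 4
G(17) = mex{3,2,2,1} = 0
G(18) = mex{4,3,2,1} = 0
G(19) = mex{0,3,3,2} = 1
G(20) = mex{0,2,3,2} = 1
G(21) = mex{1,2,2,3} = 0
G(22) = mex{1,3,2,3} = 0

0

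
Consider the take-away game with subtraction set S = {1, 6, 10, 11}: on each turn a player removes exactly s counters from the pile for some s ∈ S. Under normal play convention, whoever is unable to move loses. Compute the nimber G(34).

n :  0  1  2  3  4  5  6  7  8  9 10 11 12 13 14 15 16 17 18 19 20 21 22 23 24 25 26 27 28 29 30 31 32 33 34
G :  0  1  0  1  0  1  2  0  1  0  1  2  3  2  3  2  0  1  2  3  2  0  1  0  1  0  1  2  0  1  0  1  2  3  2

2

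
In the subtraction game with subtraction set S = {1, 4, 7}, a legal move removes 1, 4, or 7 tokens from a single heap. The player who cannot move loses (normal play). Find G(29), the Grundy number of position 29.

n :  0  1  2  3  4  5  6  7  8  9 10 11 12 13 14 15 16 17 18 19 20 21 22 23 24 25 26 27 28 29
G :  0  1  0  1  2  0  1  2  0  1  0  1  2  0  1  2  0  1  0  1  2  0  1  2  0  1  0  1  2  0

0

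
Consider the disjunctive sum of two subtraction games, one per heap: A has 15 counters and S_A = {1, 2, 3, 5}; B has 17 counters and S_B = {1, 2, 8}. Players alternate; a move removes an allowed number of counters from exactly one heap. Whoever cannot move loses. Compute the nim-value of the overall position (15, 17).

Heap A, S = {1, 2, 3, 5}:
G(0) = 0
G(1) = mex{0} = 1
G(2) = mex{1,0} = 2
G(3) = mex{2,1,0} = 3
G(4) = mex{3,2,1} = 0
G(5) = mex{0,3,2,0} = 1
G(6) = mex{1,0,3,1} = 2
G(7) = mex{2,1,0,2} = 3
G(8) = mex{3,2,1,3} = 0
G(9) = mex{0,3,2,0} = 1
G(10) = mex{1,0,3,1} = 2
G(11) = mex{2,1,0,2} = 3
G(12) = mex{3,2,1,3} = 0
G(13) = mex{0,3,2,0} = 1
G(14) = mex{1,0,3,1} = 2
G(15) = mex{2,1,0,2} = 3
G_A(15) = 3.
Heap B, S = {1, 2, 8}:
n :  0  1  2  3  4  5  6  7  8  9 10 11 12 13 14 15 16 17
G :  0  1  2  0  1  2  0  1  2  0  1  2  0  1  2  0  1  2
G_B(17) = 2.
Combined Grundy value = 3 ⊕ 2 = 1.

1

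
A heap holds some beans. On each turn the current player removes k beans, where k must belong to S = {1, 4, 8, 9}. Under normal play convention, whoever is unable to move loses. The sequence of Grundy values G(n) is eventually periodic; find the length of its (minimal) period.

G(0) = 0
G(1) = mex{0} = 1
G(2) = mex{1} = 0
G(3) = mex{0} = 1
G(4) = mex{1,0} = 2
G(5) = mex{2,1} = 0
G(6) = mex{0,0} = 1
G(7) = mex{1,1} = 0
G(8) = mex{0,2,0} = 1
G(9) = mex{1,0,1,0} = 2
G(10) = mex{2,1,0,1} = 3
G(11) = mex{3,0,1,0} = 2
G(12) = mex{2,1,2,1} = 0
G(13) = mex{0,2,0,2} = 1
G(14) = mex{1,3,1,0} = 2
G(15) = mex{2,2,0,1} = 3
G(16) = mex{3,0,1,0} = 2
G(17) = mex{2,1,2,1} = 0
G(18) = mex{0,2,3,2} = 1
G(19) = mex{1,3,2,3} = 0
G(20) = mex{0,2,0,2} = 1
G(21) = mex{1,0,1,0} = 2
G(22) = mex{2,1,2,1} = 0
G(23) = mex{0,0,3,2} = 1
G(24) = mex{1,1,2,3} = 0
G(25) = mex{0,2,0,2} = 1
G(26) = mex{1,0,1,0} = 2
G(27) = mex{2,1,0,1} = 3
G(28) = mex{3,0,1,0} = 2
G(29) = mex{2,1,2,1} = 0
G(30) = mex{0,2,0,2} = 1
G(31) = mex{1,3,1,0} = 2
G(32) = mex{2,2,0,1} = 3
G(33) = mex{3,0,1,0} = 2
G(34) = mex{2,1,2,1} = 0
G(35) = mex{0,2,3,2} = 1
G(n+17) = G(n) holds for n = 0,…,8 (a full window of length max(S) = 9), so the sequence is purely periodic with period 17.

17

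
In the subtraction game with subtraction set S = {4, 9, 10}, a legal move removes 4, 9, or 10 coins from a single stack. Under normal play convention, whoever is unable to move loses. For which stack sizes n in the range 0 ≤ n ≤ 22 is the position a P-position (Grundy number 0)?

n :  0  1  2  3  4  5  6  7  8  9 10 11 12 13 14 15 16 17 18 19 20 21 22
G :  0  0  0  0  1  1  1  1  0  2  2  2  1  3  0  0  0  2  1  1  1  0  0
P-positions are exactly the n with G(n) = 0.

0, 1, 2, 3, 8, 14, 15, 16, 21, 22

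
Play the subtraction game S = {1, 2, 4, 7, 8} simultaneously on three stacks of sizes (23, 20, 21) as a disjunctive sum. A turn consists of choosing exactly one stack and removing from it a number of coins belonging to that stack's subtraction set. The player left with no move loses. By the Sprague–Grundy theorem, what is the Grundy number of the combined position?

0

All stacks use S = {1, 2, 4, 7, 8}:
n :  0  1  2  3  4  5  6  7  8  9 10 11 12 13 14 15 16 17 18 19 20 21 22 23
G :  0  1  2  0  1  2  0  1  2  0  1  2  0  1  2  0  1  2  0  1  2  0  1  2
Stack A: G(23) = 2.
Stack B: G(20) = 2.
Stack C: G(21) = 0.
Combined Grundy value = 2 ⊕ 2 ⊕ 0 = 0.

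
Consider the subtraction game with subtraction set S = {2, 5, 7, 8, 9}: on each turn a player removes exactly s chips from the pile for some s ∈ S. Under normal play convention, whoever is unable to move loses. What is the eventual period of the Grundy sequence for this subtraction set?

G(0) = 0
G(1) = mex{} = 0
G(2) = mex{0} = 1
G(3) = mex{0} = 1
G(4) = mex{1} = 0
G(5) = mex{1,0} = 2
G(6) = mex{0,0} = 1
G(7) = mex{2,1,0} = 3
G(8) = mex{1,1,0,0} = 2
G(9) = mex{3,0,1,0,0} = 2
G(10) = mex{2,2,1,1,0} = 3
G(11) = mex{2,1,0,1,1} = 3
G(12) = mex{3,3,2,0,1} = 4
G(13) = mex{3,2,1,2,0} = 4
G(14) = mex{4,2,3,1,2} = 0
G(15) = mex{4,3,2,3,1} = 0
G(16) = mex{0,3,2,2,3} = 1
G(17) = mex{0,4,3,2,2} = 1
G(18) = mex{1,4,3,3,2} = 0
G(19) = mex{1,0,4,3,3} = 2
G(20) = mex{0,0,4,4,3} = 1
G(21) = mex{2,1,0,4,4} = 3
G(22) = mex{1,1,0,0,4} = 2
G(23) = mex{3,0,1,0,0} = 2
G(24) = mex{2,2,1,1,0} = 3
G(25) = mex{2,1,0,1,1} = 3
G(26) = mex{3,3,2,0,1} = 4
G(27) = mex{3,2,1,2,0} = 4
G(28) = mex{4,2,3,1,2} = 0
G(29) = mex{4,3,2,3,1} = 0
G(n+14) = G(n) holds for n = 0,…,8 (a full window of length max(S) = 9), so the sequence is purely periodic with period 14.

14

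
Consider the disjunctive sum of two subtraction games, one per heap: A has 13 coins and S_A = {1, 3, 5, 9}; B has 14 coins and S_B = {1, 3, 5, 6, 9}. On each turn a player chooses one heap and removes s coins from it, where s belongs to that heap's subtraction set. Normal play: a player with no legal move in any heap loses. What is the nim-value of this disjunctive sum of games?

Heap A, S = {1, 3, 5, 9}:
n :  0  1  2  3  4  5  6  7  8  9 10 11 12 13
G :  0  1  0  1  0  1  0  1  0  1  0  1  0  1
G_A(13) = 1.
Heap B, S = {1, 3, 5, 6, 9}:
G(0) = 0
G(1) = mex{0} = 1
G(2) = mex{1} = 0
G(3) = mex{0,0} = 1
G(4) = mex{1,1} = 0
G(5) = mex{0,0,0} = 1
G(6) = mex{1,1,1,0} = 2
G(7) = mex{2,0,0,1} = 3
G(8) = mex{3,1,1,0} = 2
G(9) = mex{2,2,0,1,0} = 3
G(10) = mex{3,3,1,0,1} = 2
G(11) = mex{2,2,2,1,0} = 3
G(12) = mex{3,3,3,2,1} = 0
G(13) = mex{0,2,2,3,0} = 1
G(14) = mex{1,3,3,2,1} = 0
G_B(14) = 0.
Combined Grundy value = 1 ⊕ 0 = 1.

1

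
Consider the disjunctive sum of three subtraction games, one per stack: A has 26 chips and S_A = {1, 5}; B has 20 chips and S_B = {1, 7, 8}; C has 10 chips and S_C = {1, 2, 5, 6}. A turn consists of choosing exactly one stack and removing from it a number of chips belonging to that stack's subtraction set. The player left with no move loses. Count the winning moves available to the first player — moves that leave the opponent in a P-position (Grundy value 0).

5

Stack A, S = {1, 5}:
n :  0  1  2  3  4  5  6  7  8  9 10 11 12 13 14 15 16 17 18 19 20 21 22 23 24 25 26
G :  0  1  0  1  0  1  0  1  0  1  0  1  0  1  0  1  0  1  0  1  0  1  0  1  0  1  0
G_A(26) = 0.
Stack B, S = {1, 7, 8}:
G(0) = 0
G(1) = mex{0} = 1
G(2) = mex{1} = 0
G(3) = mex{0} = 1
G(4) = mex{1} = 0
G(5) = mex{0} = 1
G(6) = mex{1} = 0
G(7) = mex{0,0} = 1
G(8) = mex{1,1,0} = 2
G(9) = mex{2,0,1} = 3
G(10) = mex{3,1,0} = 2
G(11) = mex{2,0,1} = 3
G(12) = mex{3,1,0} = 2
G(13) = mex{2,0,1} = 3
G(14) = mex{3,1,0} = 2
G(15) = mex{2,2,1} = 0
G(16) = mex{0,3,2} = 1
G(17) = mex{1,2,3} = 0
G(18) = mex{0,3,2} = 1
G(19) = mex{1,2,3} = 0
G(20) = mex{0,3,2} = 1
G_B(20) = 1.
Stack C, S = {1, 2, 5, 6}:
G(0) = 0
G(1) = mex{0} = 1
G(2) = mex{1,0} = 2
G(3) = mex{2,1} = 0
G(4) = mex{0,2} = 1
G(5) = mex{1,0,0} = 2
G(6) = mex{2,1,1,0} = 3
G(7) = mex{3,2,2,1} = 0
G(8) = mex{0,3,0,2} = 1
G(9) = mex{1,0,1,0} = 2
G(10) = mex{2,1,2,1} = 0
G_C(10) = 0.
Combined Grundy value = 0 ⊕ 1 ⊕ 0 = 1.
A winning move leaves total XOR = 0, i.e. changes one component's Grundy value g to g ⊕ X where X is the current total.
Stack A: need g' = 0⊕1 = 1. Options: 26−1→G=1, 26−5→G=1. Hits: 2.
Stack B: need g' = 1⊕1 = 0. Options: 20−1→G=0, 20−7→G=3, 20−8→G=2. Hits: 1.
Stack C: need g' = 0⊕1 = 1. Options: 10−1→G=2, 10−2→G=1, 10−5→G=2, 10−6→G=1. Hits: 2.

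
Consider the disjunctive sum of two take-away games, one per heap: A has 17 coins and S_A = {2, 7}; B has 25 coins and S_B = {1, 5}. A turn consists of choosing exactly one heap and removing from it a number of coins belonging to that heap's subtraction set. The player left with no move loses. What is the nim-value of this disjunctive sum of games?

Heap A, S = {2, 7}:
n :  0  1  2  3  4  5  6  7  8  9 10 11 12 13 14 15 16 17
G :  0  0  1  1  0  0  1  1  2  0  0  1  1  0  0  1  1  2
G_A(17) = 2.
Heap B, S = {1, 5}:
n :  0  1  2  3  4  5  6  7  8  9 10 11 12 13 14 15 16 17 18 19 20 21 22 23 24 25
G :  0  1  0  1  0  1  0  1  0  1  0  1  0  1  0  1  0  1  0  1  0  1  0  1  0  1
G_B(25) = 1.
Combined Grundy value = 2 ⊕ 1 = 3.

3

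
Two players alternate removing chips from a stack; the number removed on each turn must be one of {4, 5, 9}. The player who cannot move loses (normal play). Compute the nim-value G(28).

0

G(0) = 0
G(1) = mex{} = 0
G(2) = mex{} = 0
G(3) = mex{} = 0
G(4) = mex{0} = 1
G(5) = mex{0,0} = 1
G(6) = mex{0,0} = 1
G(7) = mex{0,0} = 1
G(8) = mex{1,0} = 2
G(9) = mex{1,1,0} = 2
G(10) = mex{1,1,0} = 2
G(11) = mex{1,1,0} = 2
G(12) = mex{2,1,0} = 3
G(13) = mex{2,2,1} = 0
G(14) = mex{2,2,1} = 0
G(15) = mex{2,2,1} = 0
G(16) = mex{3,2,1} = 0
G(17) = mex{0,3,2} = 1
G(18) = mex{0,0,2} = 1
G(19) = mex{0,0,2} = 1
G(20) = mex{0,0,2} = 1
G(21) = mex{1,0,3} = 2
G(22) = mex{1,1,0} = 2
G(23) = mex{1,1,0} = 2
G(24) = mex{1,1,0} = 2
G(25) = mex{2,1,0} = 3
G(26) = mex{2,2,1} = 0
G(27) = mex{2,2,1} = 0
G(28) = mex{2,2,1} = 0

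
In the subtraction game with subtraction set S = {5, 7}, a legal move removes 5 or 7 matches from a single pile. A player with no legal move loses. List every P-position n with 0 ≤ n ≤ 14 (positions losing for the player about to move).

0, 1, 2, 3, 4, 12, 13, 14

n :  0  1  2  3  4  5  6  7  8  9 10 11 12 13 14
G :  0  0  0  0  0  1  1  1  1  1  2  2  0  0  0
P-positions are exactly the n with G(n) = 0.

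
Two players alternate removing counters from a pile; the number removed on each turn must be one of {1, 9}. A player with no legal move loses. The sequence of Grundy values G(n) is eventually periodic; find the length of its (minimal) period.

n :  0  1  2  3  4  5  6  7  8  9 10 11 12 13 14
G :  0  1  0  1  0  1  0  1  0  1  0  1  0  1  0
G(n+2) = G(n) holds for n = 0,…,8 (a full window of length max(S) = 9), so the sequence is purely periodic with period 2.

2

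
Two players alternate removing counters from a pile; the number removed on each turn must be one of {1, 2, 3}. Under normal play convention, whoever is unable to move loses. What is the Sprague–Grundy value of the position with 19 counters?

3

n :  0  1  2  3  4  5  6  7  8  9 10 11 12 13 14 15 16 17 18 19
G :  0  1  2  3  0  1  2  3  0  1  2  3  0  1  2  3  0  1  2  3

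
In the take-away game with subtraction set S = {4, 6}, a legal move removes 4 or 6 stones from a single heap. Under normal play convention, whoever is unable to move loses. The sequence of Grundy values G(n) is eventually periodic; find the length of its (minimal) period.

10

n :  0  1  2  3  4  5  6  7  8  9 10 11 12 13 14 15 16 17 18 19 20 21
G :  0  0  0  0  1  1  1  1  2  2  0  0  0  0  1  1  1  1  2  2  0  0
G(n+10) = G(n) holds for n = 0,…,5 (a full window of length max(S) = 6), so the sequence is purely periodic with period 10.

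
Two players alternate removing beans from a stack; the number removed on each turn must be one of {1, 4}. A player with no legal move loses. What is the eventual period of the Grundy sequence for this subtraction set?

n :  0  1  2  3  4  5  6  7  8  9 10 11 12 13 14
G :  0  1  0  1  2  0  1  0  1  2  0  1  0  1  2
G(n+5) = G(n) holds for n = 0,…,3 (a full window of length max(S) = 4), so the sequence is purely periodic with period 5.

5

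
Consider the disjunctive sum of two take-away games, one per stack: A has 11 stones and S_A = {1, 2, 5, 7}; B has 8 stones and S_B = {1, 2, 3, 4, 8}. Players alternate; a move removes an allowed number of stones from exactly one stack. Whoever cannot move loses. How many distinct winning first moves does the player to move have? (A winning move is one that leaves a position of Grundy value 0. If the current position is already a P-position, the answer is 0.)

Stack A, S = {1, 2, 5, 7}:
G(0) = 0
G(1) = mex{0} = 1
G(2) = mex{1,0} = 2
G(3) = mex{2,1} = 0
G(4) = mex{0,2} = 1
G(5) = mex{1,0,0} = 2
G(6) = mex{2,1,1} = 0
G(7) = mex{0,2,2,0} = 1
G(8) = mex{1,0,0,1} = 2
G(9) = mex{2,1,1,2} = 0
G(10) = mex{0,2,2,0} = 1
G(11) = mex{1,0,0,1} = 2
G_A(11) = 2.
Stack B, S = {1, 2, 3, 4, 8}:
n : 0 1 2 3 4 5 6 7 8
G : 0 1 2 3 4 0 1 2 3
G_B(8) = 3.
Combined Grundy value = 2 ⊕ 3 = 1.
A winning move leaves total XOR = 0, i.e. changes one component's Grundy value g to g ⊕ X where X is the current total.
Stack A: need g' = 2⊕1 = 3. Options: 11−1→G=1, 11−2→G=0, 11−5→G=0, 11−7→G=1. Hits: 0.
Stack B: need g' = 3⊕1 = 2. Options: 8−1→G=2, 8−2→G=1, 8−3→G=0, 8−4→G=4, 8−8→G=0. Hits: 1.

1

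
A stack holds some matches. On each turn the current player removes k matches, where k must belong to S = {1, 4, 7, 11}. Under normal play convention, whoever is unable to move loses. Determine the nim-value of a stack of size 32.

4

n :  0  1  2  3  4  5  6  7  8  9 10 11 12 13 14 15 16 17 18 19 20 21 22 23 24 25 26 27 28 29 30 31 32
G :  0  1  0  1  2  0  1  2  0  1  0  1  2  3  4  3  4  2  0  1  0  1  2  0  1  2  0  1  0  1  2  3  4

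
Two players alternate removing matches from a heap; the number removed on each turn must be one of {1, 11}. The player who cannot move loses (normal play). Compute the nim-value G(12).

n :  0  1  2  3  4  5  6  7  8  9 10 11 12
G :  0  1  0  1  0  1  0  1  0  1  0  1  0

0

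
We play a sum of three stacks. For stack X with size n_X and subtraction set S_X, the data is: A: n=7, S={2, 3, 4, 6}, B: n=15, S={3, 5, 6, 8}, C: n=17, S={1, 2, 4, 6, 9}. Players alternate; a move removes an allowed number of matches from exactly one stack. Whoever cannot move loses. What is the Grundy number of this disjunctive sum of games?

3

Stack A, S = {2, 3, 4, 6}:
G(0) = 0
G(1) = mex{} = 0
G(2) = mex{0} = 1
G(3) = mex{0,0} = 1
G(4) = mex{1,0,0} = 2
G(5) = mex{1,1,0} = 2
G(6) = mex{2,1,1,0} = 3
G(7) = mex{2,2,1,0} = 3
G_A(7) = 3.
Stack B, S = {3, 5, 6, 8}:
n :  0  1  2  3  4  5  6  7  8  9 10 11 12 13 14 15
G :  0  0  0  1  1  1  2  2  2  3  3  0  0  0  1  1
G_B(15) = 1.
Stack C, S = {1, 2, 4, 6, 9}:
G(0) = 0
G(1) = mex{0} = 1
G(2) = mex{1,0} = 2
G(3) = mex{2,1} = 0
G(4) = mex{0,2,0} = 1
G(5) = mex{1,0,1} = 2
G(6) = mex{2,1,2,0} = 3
G(7) = mex{3,2,0,1} = 4
G(8) = mex{4,3,1,2} = 0
G(9) = mex{0,4,2,0,0} = 1
G(10) = mex{1,0,3,1,1} = 2
G(11) = mex{2,1,4,2,2} = 0
G(12) = mex{0,2,0,3,0} = 1
G(13) = mex{1,0,1,4,1} = 2
G(14) = mex{2,1,2,0,2} = 3
G(15) = mex{3,2,0,1,3} = 4
G(16) = mex{4,3,1,2,4} = 0
G(17) = mex{0,4,2,0,0} = 1
G_C(17) = 1.
Combined Grundy value = 3 ⊕ 1 ⊕ 1 = 3.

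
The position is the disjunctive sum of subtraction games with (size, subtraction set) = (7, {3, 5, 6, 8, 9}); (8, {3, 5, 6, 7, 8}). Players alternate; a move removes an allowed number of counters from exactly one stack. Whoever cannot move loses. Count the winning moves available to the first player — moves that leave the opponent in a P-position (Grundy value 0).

0

Stack A, S = {3, 5, 6, 8, 9}:
G(0) = 0
G(1) = mex{} = 0
G(2) = mex{} = 0
G(3) = mex{0} = 1
G(4) = mex{0} = 1
G(5) = mex{0,0} = 1
G(6) = mex{1,0,0} = 2
G(7) = mex{1,0,0} = 2
G_A(7) = 2.
Stack B, S = {3, 5, 6, 7, 8}:
n : 0 1 2 3 4 5 6 7 8
G : 0 0 0 1 1 1 2 2 2
G_B(8) = 2.
Combined Grundy value = 2 ⊕ 2 = 0.
A winning move leaves total XOR = 0, i.e. changes one component's Grundy value g to g ⊕ X where X is the current total.
Stack A: target g' = 2⊕0 = 2, but every legal move changes the Grundy value (mex property), so 0 moves.
Stack B: target g' = 2⊕0 = 2, but every legal move changes the Grundy value (mex property), so 0 moves.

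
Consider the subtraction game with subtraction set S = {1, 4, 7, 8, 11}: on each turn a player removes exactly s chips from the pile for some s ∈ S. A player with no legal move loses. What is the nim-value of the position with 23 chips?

2

G(0) = 0
G(1) = mex{0} = 1
G(2) = mex{1} = 0
G(3) = mex{0} = 1
G(4) = mex{1,0} = 2
G(5) = mex{2,1} = 0
G(6) = mex{0,0} = 1
G(7) = mex{1,1,0} = 2
G(8) = mex{2,2,1,0} = 3
G(9) = mex{3,0,0,1} = 2
G(10) = mex{2,1,1,0} = 3
G(11) = mex{3,2,2,1,0} = 4
G(12) = mex{4,3,0,2,1} = 5
G(13) = mex{5,2,1,0,0} = 3
G(14) = mex{3,3,2,1,1} = 0
G(15) = mex{0,4,3,2,2} = 1
G(16) = mex{1,5,2,3,0} = 4
G(17) = mex{4,3,3,2,1} = 0
G(18) = mex{0,0,4,3,2} = 1
G(19) = mex{1,1,5,4,3} = 0
G(20) = mex{0,4,3,5,2} = 1
G(21) = mex{1,0,0,3,3} = 2
G(22) = mex{2,1,1,0,4} = 3
G(23) = mex{3,0,4,1,5} = 2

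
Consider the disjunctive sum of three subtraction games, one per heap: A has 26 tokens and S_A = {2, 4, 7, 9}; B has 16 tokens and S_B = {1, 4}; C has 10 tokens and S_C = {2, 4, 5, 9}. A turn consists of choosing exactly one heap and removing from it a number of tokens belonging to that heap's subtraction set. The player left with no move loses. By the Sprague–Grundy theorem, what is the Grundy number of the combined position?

Heap A, S = {2, 4, 7, 9}:
n :  0  1  2  3  4  5  6  7  8  9 10 11 12 13 14 15 16 17 18 19 20 21 22 23 24 25 26
G :  0  0  1  1  2  2  0  3  1  4  2  0  0  1  1  2  2  0  3  1  4  2  0  0  1  1  2
G_A(26) = 2.
Heap B, S = {1, 4}:
n :  0  1  2  3  4  5  6  7  8  9 10 11 12 13 14 15 16
G :  0  1  0  1  2  0  1  0  1  2  0  1  0  1  2  0  1
G_B(16) = 1.
Heap C, S = {2, 4, 5, 9}:
G(0) = 0
G(1) = mex{} = 0
G(2) = mex{0} = 1
G(3) = mex{0} = 1
G(4) = mex{1,0} = 2
G(5) = mex{1,0,0} = 2
G(6) = mex{2,1,0} = 3
G(7) = mex{2,1,1} = 0
G(8) = mex{3,2,1} = 0
G(9) = mex{0,2,2,0} = 1
G(10) = mex{0,3,2,0} = 1
G_C(10) = 1.
Combined Grundy value = 2 ⊕ 1 ⊕ 1 = 2.

2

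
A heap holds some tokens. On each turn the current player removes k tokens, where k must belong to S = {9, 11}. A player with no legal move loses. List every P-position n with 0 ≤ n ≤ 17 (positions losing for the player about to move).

n :  0  1  2  3  4  5  6  7  8  9 10 11 12 13 14 15 16 17
G :  0  0  0  0  0  0  0  0  0  1  1  1  1  1  1  1  1  1
P-positions are exactly the n with G(n) = 0.

0, 1, 2, 3, 4, 5, 6, 7, 8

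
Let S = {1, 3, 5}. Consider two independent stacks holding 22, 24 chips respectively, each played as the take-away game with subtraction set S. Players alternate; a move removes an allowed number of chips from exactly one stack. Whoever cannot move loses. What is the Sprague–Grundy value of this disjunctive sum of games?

All stacks use S = {1, 3, 5}:
n :  0  1  2  3  4  5  6  7  8  9 10 11 12 13 14 15 16 17 18 19 20 21 22 23 24
G :  0  1  0  1  0  1  0  1  0  1  0  1  0  1  0  1  0  1  0  1  0  1  0  1  0
Stack A: G(22) = 0.
Stack B: G(24) = 0.
Combined Grundy value = 0 ⊕ 0 = 0.

0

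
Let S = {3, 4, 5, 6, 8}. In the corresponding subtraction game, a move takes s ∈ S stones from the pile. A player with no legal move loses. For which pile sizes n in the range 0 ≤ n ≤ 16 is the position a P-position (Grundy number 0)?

n :  0  1  2  3  4  5  6  7  8  9 10 11 12 13 14 15 16
G :  0  0  0  1  1  1  2  2  2  3  3  0  0  0  1  1  1
P-positions are exactly the n with G(n) = 0.

0, 1, 2, 11, 12, 13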